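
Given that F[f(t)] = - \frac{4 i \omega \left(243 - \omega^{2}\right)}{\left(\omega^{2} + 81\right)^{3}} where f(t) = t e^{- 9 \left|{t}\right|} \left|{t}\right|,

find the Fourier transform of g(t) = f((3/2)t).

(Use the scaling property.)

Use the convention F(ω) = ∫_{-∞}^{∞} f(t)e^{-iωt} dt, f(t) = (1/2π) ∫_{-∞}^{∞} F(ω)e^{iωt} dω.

F[g](ω) = \frac{144 i \omega \left(4 \omega^{2} - 2187\right)}{\left(4 \omega^{2} + 729\right)^{3}}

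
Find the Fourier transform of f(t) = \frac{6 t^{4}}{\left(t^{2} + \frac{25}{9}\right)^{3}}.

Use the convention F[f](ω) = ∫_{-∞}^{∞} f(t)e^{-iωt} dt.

F(ω) = \frac{\pi \left(25 \omega^{2} - 75 \left|{\omega}\right| + 27\right) e^{- \frac{5 \left|{\omega}\right|}{3}}}{20}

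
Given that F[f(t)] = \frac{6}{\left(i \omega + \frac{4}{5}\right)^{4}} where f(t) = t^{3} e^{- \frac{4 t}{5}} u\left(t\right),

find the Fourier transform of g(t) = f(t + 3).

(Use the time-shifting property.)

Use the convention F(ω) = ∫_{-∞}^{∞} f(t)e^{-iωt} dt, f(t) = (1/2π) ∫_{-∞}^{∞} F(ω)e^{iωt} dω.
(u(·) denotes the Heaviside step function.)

F[g](ω) = \frac{3750 e^{3 i \omega}}{\left(5 i \omega + 4\right)^{4}}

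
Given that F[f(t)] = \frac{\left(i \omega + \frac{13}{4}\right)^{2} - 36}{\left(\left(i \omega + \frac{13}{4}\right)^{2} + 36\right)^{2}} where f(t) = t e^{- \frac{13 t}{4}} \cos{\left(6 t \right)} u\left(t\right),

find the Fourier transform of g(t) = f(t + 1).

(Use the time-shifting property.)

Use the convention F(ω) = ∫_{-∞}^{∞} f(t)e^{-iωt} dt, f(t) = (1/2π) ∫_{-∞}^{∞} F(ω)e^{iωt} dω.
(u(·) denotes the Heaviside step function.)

F[g](ω) = \frac{16 \left(\left(4 i \omega + 13\right)^{2} - 576\right) e^{i \omega}}{\left(\left(4 i \omega + 13\right)^{2} + 576\right)^{2}}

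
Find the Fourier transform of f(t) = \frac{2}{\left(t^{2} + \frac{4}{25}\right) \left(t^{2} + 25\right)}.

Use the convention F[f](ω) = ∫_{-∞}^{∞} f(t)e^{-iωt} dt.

F(ω) = - \frac{10 \pi e^{- 5 \left|{\omega}\right|}}{621} + \frac{125 \pi e^{- \frac{2 \left|{\omega}\right|}{5}}}{621}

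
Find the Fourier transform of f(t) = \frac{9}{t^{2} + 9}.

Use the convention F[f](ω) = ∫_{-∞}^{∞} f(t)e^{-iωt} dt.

F(ω) = 3 \pi e^{- 3 \left|{\omega}\right|}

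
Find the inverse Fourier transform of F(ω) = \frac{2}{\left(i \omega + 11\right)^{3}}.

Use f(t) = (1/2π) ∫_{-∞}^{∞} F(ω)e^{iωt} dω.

f(t) = t^{2} e^{- 11 t} u\left(t\right)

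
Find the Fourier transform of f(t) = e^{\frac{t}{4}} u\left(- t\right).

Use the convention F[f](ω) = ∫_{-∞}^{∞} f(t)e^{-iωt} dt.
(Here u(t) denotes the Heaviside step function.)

F(ω) = \frac{4 i}{4 \omega + i}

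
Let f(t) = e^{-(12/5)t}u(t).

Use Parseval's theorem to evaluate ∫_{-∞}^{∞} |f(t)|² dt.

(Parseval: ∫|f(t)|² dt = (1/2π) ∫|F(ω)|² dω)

∫|f(t)|² dt = \frac{5}{24}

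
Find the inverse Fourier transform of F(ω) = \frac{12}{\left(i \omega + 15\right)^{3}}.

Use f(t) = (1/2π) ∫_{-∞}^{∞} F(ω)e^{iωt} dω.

f(t) = 6 t^{2} e^{- 15 t} u\left(t\right)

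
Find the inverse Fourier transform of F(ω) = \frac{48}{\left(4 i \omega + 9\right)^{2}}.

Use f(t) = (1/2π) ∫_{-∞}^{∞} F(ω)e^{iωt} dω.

f(t) = 3 t e^{- \frac{9 t}{4}} u\left(t\right)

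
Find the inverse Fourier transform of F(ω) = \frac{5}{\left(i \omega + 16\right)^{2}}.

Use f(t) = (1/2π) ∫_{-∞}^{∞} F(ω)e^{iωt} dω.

f(t) = 5 t e^{- 16 t} u\left(t\right)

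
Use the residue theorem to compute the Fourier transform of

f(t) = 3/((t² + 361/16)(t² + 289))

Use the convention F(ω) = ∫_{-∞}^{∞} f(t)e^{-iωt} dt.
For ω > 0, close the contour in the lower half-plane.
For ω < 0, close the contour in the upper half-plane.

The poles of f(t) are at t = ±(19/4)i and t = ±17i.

Let g(z) = f(z)e^{-iωz}; for large |z| the factor e^{-iωz} decays in the lower half-plane when ω > 0 and in the upper half-plane when ω < 0.

Case ω > 0 (lower half-plane, clockwise contour ⇒ F(ω) = -2πi·ΣRes):
  Res_{z = - \frac{19 i}{4}} g(z) = \frac{32 i e^{- \frac{19 \omega}{4}}}{26999}
  Res_{z = - 17 i} g(z) = - \frac{8 i e^{- 17 \omega}}{24157}
  F(ω) = -2πi·ΣRes = - \frac{16 \pi e^{- 17 \omega}}{24157} + \frac{64 \pi e^{- \frac{19 \omega}{4}}}{26999}

Case ω < 0 (upper half-plane, counterclockwise contour ⇒ F(ω) = +2πi·ΣRes):
  Res_{z = \frac{19 i}{4}} g(z) = - \frac{32 i e^{\frac{19 \omega}{4}}}{26999}
  Res_{z = 17 i} g(z) = \frac{8 i e^{17 \omega}}{24157}
  F(ω) = 2πi·ΣRes = \frac{16 \pi \left(68 e^{\frac{19 \omega}{4}} - 19 e^{17 \omega}\right)}{458983}

Both cases combine into a single formula in |ω|:

F(ω) = - \frac{16 \pi e^{- 17 \left|{\omega}\right|}}{24157} + \frac{64 \pi e^{- \frac{19 \left|{\omega}\right|}{4}}}{26999}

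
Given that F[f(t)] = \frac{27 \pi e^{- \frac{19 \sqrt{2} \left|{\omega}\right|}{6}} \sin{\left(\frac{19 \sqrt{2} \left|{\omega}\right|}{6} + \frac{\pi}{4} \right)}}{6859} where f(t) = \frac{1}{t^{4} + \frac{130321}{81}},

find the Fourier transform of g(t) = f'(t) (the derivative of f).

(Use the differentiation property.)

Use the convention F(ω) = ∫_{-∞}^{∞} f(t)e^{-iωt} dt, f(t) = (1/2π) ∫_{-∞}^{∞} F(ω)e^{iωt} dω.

F[g](ω) = \frac{27 i \pi \omega e^{- \frac{19 \sqrt{2} \left|{\omega}\right|}{6}} \sin{\left(\frac{19 \sqrt{2} \left|{\omega}\right|}{6} + \frac{\pi}{4} \right)}}{6859}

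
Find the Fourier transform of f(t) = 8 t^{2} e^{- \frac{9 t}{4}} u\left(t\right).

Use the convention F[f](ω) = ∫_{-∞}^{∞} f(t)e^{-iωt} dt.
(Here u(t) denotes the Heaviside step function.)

F(ω) = \frac{1024}{\left(4 i \omega + 9\right)^{3}}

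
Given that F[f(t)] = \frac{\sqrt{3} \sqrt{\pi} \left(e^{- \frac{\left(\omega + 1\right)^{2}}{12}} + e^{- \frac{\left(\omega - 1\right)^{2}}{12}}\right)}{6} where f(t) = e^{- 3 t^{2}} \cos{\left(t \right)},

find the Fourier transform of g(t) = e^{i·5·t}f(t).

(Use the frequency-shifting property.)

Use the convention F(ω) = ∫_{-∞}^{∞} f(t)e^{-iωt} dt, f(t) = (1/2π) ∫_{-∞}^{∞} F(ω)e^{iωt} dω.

F[g](ω) = \frac{\sqrt{3} \sqrt{\pi} \left(e^{\frac{2 \omega}{3} + 3} + e^{\omega + \frac{4}{3}}\right) e^{- \frac{\omega^{2}}{12} - \frac{13}{3}}}{6}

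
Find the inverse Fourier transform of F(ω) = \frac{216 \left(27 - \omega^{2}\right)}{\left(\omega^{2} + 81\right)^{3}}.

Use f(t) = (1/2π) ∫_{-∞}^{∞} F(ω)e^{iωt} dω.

f(t) = 2 t^{2} e^{- 9 \left|{t}\right|}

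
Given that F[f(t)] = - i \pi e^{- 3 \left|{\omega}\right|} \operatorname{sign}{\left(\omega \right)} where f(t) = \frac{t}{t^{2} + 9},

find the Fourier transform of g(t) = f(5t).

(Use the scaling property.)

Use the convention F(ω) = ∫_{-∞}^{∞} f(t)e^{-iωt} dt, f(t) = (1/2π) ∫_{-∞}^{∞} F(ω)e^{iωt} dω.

F[g](ω) = - \frac{i \pi e^{- \frac{3 \left|{\omega}\right|}{5}} \operatorname{sign}{\left(\omega \right)}}{5}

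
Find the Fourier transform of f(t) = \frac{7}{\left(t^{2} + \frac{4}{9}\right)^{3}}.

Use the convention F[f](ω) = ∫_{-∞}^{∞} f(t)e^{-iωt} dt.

F(ω) = \frac{189 \pi \left(4 \omega^{2} + 18 \left|{\omega}\right| + 27\right) e^{- \frac{2 \left|{\omega}\right|}{3}}}{256}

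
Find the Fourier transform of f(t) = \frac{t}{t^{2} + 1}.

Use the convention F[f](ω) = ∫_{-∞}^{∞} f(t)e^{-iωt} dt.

F(ω) = - i \pi e^{- \left|{\omega}\right|} \operatorname{sign}{\left(\omega \right)}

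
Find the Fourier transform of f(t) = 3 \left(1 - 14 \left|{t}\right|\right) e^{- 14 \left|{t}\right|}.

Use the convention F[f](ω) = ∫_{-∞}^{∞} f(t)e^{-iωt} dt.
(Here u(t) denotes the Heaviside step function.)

F(ω) = \frac{168 \omega^{2}}{\left(\omega^{2} + 196\right)^{2}}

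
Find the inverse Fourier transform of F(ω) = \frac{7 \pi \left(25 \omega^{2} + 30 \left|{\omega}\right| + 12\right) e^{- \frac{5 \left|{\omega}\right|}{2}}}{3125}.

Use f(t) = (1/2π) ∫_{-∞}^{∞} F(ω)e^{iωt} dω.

f(t) = \frac{7}{\left(t^{2} + \frac{25}{4}\right)^{3}}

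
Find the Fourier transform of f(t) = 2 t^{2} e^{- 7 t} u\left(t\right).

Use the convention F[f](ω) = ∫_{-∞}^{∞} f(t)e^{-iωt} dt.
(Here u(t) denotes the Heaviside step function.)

F(ω) = \frac{4}{\left(i \omega + 7\right)^{3}}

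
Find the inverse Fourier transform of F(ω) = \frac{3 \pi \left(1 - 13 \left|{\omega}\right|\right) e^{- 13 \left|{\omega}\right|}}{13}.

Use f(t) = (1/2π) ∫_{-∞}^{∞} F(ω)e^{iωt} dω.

f(t) = \frac{6 t^{2}}{\left(t^{2} + 169\right)^{2}}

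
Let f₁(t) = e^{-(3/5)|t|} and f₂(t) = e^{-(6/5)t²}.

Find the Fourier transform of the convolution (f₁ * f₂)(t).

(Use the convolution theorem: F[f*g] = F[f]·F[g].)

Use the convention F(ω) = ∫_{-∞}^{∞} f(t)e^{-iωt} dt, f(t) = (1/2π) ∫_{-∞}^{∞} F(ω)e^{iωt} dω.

F[f₁*f₂](ω) = \frac{5 \sqrt{30} \sqrt{\pi} e^{- \frac{5 \omega^{2}}{24}}}{25 \omega^{2} + 9}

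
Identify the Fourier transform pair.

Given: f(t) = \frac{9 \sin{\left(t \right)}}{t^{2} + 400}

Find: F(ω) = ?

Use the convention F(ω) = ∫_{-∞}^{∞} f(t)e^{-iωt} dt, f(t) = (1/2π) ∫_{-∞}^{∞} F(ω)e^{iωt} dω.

F(ω) = \frac{9 i \pi e^{- 20 \left|{\omega + 1}\right|}}{40} - \frac{9 i \pi e^{- 20 \left|{\omega - 1}\right|}}{40}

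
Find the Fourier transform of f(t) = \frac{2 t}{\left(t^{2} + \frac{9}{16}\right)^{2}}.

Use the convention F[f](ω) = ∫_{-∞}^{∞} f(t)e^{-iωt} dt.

F(ω) = - \frac{4 i \pi \omega e^{- \frac{3 \left|{\omega}\right|}{4}}}{3}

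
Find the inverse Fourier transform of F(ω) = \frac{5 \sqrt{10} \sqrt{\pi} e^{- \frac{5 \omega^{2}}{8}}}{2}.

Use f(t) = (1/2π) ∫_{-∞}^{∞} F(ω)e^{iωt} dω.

f(t) = 5 e^{- \frac{2 t^{2}}{5}}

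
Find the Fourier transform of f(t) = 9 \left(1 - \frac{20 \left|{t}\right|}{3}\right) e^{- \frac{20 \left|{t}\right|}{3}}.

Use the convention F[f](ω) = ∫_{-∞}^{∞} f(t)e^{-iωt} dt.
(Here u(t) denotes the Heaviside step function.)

F(ω) = \frac{19440 \omega^{2}}{\left(9 \omega^{2} + 400\right)^{2}}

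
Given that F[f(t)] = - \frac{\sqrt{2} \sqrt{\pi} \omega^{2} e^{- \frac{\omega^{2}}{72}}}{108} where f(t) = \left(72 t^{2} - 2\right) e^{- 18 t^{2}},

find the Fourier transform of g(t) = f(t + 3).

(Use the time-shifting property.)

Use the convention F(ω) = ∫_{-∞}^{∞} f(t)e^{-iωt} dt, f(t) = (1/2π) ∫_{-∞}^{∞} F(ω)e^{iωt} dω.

F[g](ω) = - \frac{\sqrt{2} \sqrt{\pi} \omega^{2} e^{- \frac{\omega \left(\omega - 216 i\right)}{72}}}{108}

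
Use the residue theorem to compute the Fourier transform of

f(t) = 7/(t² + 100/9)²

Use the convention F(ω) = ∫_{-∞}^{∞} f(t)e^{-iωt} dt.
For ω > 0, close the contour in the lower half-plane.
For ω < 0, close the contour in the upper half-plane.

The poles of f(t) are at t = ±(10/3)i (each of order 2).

Let g(z) = f(z)e^{-iωz}; for large |z| the factor e^{-iωz} decays in the lower half-plane when ω > 0 and in the upper half-plane when ω < 0.

Case ω > 0 (lower half-plane, clockwise contour ⇒ F(ω) = -2πi·ΣRes):
  Res_{z = - \frac{10 i}{3}} g(z) = \frac{63 i \left(10 \omega + 3\right) e^{- \frac{10 \omega}{3}}}{4000} (pole of order 2)
  F(ω) = -2πi·ΣRes = \frac{63 \pi \left(10 \omega + 3\right) e^{- \frac{10 \omega}{3}}}{2000}

Case ω < 0 (upper half-plane, counterclockwise contour ⇒ F(ω) = +2πi·ΣRes):
  Res_{z = \frac{10 i}{3}} g(z) = \frac{63 i \left(10 \omega - 3\right) e^{\frac{10 \omega}{3}}}{4000} (pole of order 2)
  F(ω) = 2πi·ΣRes = \frac{63 \pi \left(3 - 10 \omega\right) e^{\frac{10 \omega}{3}}}{2000}

Both cases combine into a single formula in |ω|:

F(ω) = \frac{63 \pi \left(10 \left|{\omega}\right| + 3\right) e^{- \frac{10 \left|{\omega}\right|}{3}}}{2000}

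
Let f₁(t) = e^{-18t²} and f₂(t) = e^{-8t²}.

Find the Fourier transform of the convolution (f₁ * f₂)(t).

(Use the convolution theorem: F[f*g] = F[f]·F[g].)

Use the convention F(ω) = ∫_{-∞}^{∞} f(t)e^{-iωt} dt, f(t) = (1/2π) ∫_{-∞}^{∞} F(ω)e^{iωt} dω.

F[f₁*f₂](ω) = \frac{\pi e^{- \frac{13 \omega^{2}}{288}}}{12}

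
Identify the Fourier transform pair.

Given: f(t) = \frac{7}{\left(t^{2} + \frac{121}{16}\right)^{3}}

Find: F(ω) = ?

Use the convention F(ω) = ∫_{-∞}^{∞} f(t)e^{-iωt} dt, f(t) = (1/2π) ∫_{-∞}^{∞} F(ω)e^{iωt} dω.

F(ω) = \frac{56 \pi \left(121 \omega^{2} + 132 \left|{\omega}\right| + 48\right) e^{- \frac{11 \left|{\omega}\right|}{4}}}{161051}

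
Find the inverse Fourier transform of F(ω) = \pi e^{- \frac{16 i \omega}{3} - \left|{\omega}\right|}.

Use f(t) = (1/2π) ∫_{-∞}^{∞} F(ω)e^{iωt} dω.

f(t) = \frac{1}{\left(t - \frac{16}{3}\right)^{2} + 1}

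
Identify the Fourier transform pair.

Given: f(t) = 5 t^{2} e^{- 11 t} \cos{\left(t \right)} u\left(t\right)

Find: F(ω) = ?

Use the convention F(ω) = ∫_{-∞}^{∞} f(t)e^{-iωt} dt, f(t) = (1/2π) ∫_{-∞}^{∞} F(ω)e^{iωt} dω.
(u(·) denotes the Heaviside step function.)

F(ω) = \frac{10 \left(- 3 i \omega + \left(i \omega + 11\right)^{3} - 33\right)}{\left(\left(i \omega + 11\right)^{2} + 1\right)^{3}}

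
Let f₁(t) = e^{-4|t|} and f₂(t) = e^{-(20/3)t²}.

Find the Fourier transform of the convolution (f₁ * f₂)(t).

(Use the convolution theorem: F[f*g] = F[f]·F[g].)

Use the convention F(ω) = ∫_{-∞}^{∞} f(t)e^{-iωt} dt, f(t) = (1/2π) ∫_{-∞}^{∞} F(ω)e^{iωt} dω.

F[f₁*f₂](ω) = \frac{4 \sqrt{15} \sqrt{\pi} e^{- \frac{3 \omega^{2}}{80}}}{5 \left(\omega^{2} + 16\right)}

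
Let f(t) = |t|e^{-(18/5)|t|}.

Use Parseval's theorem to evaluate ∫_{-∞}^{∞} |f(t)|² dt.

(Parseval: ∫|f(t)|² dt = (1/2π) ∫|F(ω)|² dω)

∫|f(t)|² dt = \frac{125}{11664}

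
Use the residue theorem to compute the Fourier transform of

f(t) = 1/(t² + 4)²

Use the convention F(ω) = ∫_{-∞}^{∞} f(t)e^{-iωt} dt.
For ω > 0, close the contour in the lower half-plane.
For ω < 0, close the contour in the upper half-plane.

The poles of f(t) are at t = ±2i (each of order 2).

Let g(z) = f(z)e^{-iωz}; for large |z| the factor e^{-iωz} decays in the lower half-plane when ω > 0 and in the upper half-plane when ω < 0.

Case ω > 0 (lower half-plane, clockwise contour ⇒ F(ω) = -2πi·ΣRes):
  Res_{z = - 2 i} g(z) = \frac{i \left(2 \omega + 1\right) e^{- 2 \omega}}{32} (pole of order 2)
  F(ω) = -2πi·ΣRes = \frac{\pi \left(2 \omega + 1\right) e^{- 2 \omega}}{16}

Case ω < 0 (upper half-plane, counterclockwise contour ⇒ F(ω) = +2πi·ΣRes):
  Res_{z = 2 i} g(z) = \frac{i \left(2 \omega - 1\right) e^{2 \omega}}{32} (pole of order 2)
  F(ω) = 2πi·ΣRes = \frac{\pi \left(1 - 2 \omega\right) e^{2 \omega}}{16}

Both cases combine into a single formula in |ω|:

F(ω) = \frac{\pi \left(2 \left|{\omega}\right| + 1\right) e^{- 2 \left|{\omega}\right|}}{16}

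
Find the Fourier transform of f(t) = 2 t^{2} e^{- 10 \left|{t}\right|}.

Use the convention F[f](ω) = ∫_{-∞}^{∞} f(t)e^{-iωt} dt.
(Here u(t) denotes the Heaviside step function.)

F(ω) = \frac{80 \left(100 - 3 \omega^{2}\right)}{\left(\omega^{2} + 100\right)^{3}}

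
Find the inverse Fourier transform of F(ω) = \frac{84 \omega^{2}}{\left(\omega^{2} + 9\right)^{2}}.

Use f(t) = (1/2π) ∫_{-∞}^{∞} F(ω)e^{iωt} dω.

f(t) = 7 \left(1 - 3 \left|{t}\right|\right) e^{- 3 \left|{t}\right|}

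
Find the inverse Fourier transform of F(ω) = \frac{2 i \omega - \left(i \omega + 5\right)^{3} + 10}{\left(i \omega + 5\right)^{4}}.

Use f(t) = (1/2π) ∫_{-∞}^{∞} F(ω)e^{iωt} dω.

f(t) = \left(t^{2} - 1\right) e^{- 5 t} u\left(t\right)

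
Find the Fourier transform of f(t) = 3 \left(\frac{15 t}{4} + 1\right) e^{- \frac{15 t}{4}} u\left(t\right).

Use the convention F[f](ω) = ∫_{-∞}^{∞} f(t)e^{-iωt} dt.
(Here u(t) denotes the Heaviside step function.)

F(ω) = \frac{24 \left(- 2 i \omega - 15\right)}{16 \omega^{2} - 120 i \omega - 225}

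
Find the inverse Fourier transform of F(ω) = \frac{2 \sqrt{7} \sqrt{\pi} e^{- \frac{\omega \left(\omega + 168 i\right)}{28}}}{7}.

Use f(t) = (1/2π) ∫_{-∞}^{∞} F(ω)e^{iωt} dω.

f(t) = 2 e^{- 7 \left(t - 6\right)^{2}}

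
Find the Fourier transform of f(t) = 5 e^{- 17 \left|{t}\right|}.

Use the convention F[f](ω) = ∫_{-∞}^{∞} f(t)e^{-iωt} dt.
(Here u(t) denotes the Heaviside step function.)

F(ω) = \frac{170}{\omega^{2} + 289}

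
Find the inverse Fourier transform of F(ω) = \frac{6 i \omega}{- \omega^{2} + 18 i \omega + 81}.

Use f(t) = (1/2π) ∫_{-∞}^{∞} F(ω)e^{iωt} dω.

f(t) = 6 \left(1 - 9 t\right) e^{- 9 t} u\left(t\right)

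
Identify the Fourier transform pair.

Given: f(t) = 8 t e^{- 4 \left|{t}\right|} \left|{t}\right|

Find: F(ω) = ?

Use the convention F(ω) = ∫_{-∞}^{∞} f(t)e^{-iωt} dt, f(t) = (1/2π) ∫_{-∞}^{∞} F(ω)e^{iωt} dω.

F(ω) = \frac{32 i \omega \left(\omega^{2} - 48\right)}{\left(\omega^{2} + 16\right)^{3}}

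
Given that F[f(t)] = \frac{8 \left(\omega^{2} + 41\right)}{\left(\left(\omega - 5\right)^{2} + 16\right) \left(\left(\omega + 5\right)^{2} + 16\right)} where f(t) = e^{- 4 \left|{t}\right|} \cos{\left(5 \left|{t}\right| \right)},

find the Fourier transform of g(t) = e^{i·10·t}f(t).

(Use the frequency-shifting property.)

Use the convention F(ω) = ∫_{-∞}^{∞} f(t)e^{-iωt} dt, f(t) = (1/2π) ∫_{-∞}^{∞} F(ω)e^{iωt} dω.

F[g](ω) = \frac{8 \left(\left(\omega - 10\right)^{2} + 41\right)}{\left(\left(\omega - 15\right)^{2} + 16\right) \left(\left(\omega - 5\right)^{2} + 16\right)}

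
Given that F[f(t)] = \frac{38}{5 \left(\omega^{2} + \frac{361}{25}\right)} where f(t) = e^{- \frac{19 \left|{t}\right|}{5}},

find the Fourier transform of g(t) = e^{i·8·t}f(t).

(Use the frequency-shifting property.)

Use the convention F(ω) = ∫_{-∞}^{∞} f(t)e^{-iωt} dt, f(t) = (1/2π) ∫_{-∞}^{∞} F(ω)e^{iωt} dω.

F[g](ω) = \frac{190}{25 \left(\omega - 8\right)^{2} + 361}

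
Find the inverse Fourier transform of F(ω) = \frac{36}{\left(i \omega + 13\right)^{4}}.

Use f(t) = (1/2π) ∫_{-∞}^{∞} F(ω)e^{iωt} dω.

f(t) = 6 t^{3} e^{- 13 t} u\left(t\right)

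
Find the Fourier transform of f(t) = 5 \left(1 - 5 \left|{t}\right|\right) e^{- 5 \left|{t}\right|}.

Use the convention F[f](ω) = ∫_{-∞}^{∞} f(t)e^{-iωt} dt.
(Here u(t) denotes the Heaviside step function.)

F(ω) = \frac{100 \omega^{2}}{\left(\omega^{2} + 25\right)^{2}}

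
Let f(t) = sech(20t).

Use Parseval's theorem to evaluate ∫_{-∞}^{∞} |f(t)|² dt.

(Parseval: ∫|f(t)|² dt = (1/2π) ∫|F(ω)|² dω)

∫|f(t)|² dt = \frac{1}{10}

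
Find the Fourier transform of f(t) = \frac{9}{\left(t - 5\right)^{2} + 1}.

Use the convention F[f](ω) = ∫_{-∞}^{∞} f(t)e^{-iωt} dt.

F(ω) = 9 \pi e^{- 5 i \omega - \left|{\omega}\right|}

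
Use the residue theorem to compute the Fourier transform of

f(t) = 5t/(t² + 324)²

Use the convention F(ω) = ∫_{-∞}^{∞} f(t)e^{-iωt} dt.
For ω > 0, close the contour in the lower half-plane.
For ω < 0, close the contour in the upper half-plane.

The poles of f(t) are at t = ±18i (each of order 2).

Let g(z) = f(z)e^{-iωz}; for large |z| the factor e^{-iωz} decays in the lower half-plane when ω > 0 and in the upper half-plane when ω < 0.

Case ω > 0 (lower half-plane, clockwise contour ⇒ F(ω) = -2πi·ΣRes):
  Res_{z = - 18 i} g(z) = \frac{5 \omega e^{- 18 \omega}}{72} (pole of order 2)
  F(ω) = -2πi·ΣRes = - \frac{5 i \pi \omega e^{- 18 \omega}}{36}

Case ω < 0 (upper half-plane, counterclockwise contour ⇒ F(ω) = +2πi·ΣRes):
  Res_{z = 18 i} g(z) = - \frac{5 \omega e^{18 \omega}}{72} (pole of order 2)
  F(ω) = 2πi·ΣRes = - \frac{5 i \pi \omega e^{18 \omega}}{36}

Both cases combine into a single formula in |ω|:

F(ω) = - \frac{5 i \pi \omega e^{- 18 \left|{\omega}\right|}}{36}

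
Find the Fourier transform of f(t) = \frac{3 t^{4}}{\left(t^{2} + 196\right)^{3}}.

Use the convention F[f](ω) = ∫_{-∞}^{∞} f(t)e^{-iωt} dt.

F(ω) = \frac{3 \pi \left(196 \omega^{2} - 70 \left|{\omega}\right| + 3\right) e^{- 14 \left|{\omega}\right|}}{112}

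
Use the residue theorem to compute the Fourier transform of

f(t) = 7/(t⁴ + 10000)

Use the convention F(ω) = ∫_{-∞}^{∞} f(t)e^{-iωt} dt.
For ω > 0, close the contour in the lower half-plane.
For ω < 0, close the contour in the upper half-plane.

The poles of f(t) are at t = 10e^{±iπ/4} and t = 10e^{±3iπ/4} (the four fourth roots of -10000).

Let g(z) = f(z)e^{-iωz}; for large |z| the factor e^{-iωz} decays in the lower half-plane when ω > 0 and in the upper half-plane when ω < 0.

Case ω > 0 (lower half-plane, clockwise contour ⇒ F(ω) = -2πi·ΣRes):
  Res_{z = - 5 \sqrt{2} - 5 \sqrt{2} i} g(z) = \frac{7 \sqrt{2} i \left(1 - i\right) e^{5 \sqrt{2} \omega \left(-1 + i\right)}}{8000}
  Res_{z = 5 \sqrt{2} - 5 \sqrt{2} i} g(z) = \frac{7 \sqrt{2} i \left(1 + i\right) e^{- 5 \sqrt{2} \omega \left(1 + i\right)}}{8000}
  F(ω) = -2πi·ΣRes = \frac{7 \sqrt{2} \pi \left(1 - i\right) \left(e^{10 \sqrt{2} i \omega} + i\right) e^{- 5 \sqrt{2} \omega \left(1 + i\right)}}{4000} = \frac{7 \pi e^{- 5 \sqrt{2} \omega} \sin{\left(5 \sqrt{2} \omega + \frac{\pi}{4} \right)}}{1000}

Case ω < 0 (upper half-plane, counterclockwise contour ⇒ F(ω) = +2πi·ΣRes):
  Res_{z = 5 \sqrt{2} + 5 \sqrt{2} i} g(z) = \frac{7 \sqrt{2} i \left(-1 + i\right) e^{5 \sqrt{2} \omega \left(1 - i\right)}}{8000}
  Res_{z = - 5 \sqrt{2} + 5 \sqrt{2} i} g(z) = \frac{7 \sqrt{2} \left(1 - i\right) e^{5 \sqrt{2} \omega \left(1 + i\right)}}{8000}
  F(ω) = 2πi·ΣRes = - \frac{7 \sqrt{2} i \pi \left(i \left(1 - i\right) e^{5 \sqrt{2} \omega \left(1 - i\right)} - \left(1 - i\right) e^{5 \sqrt{2} \omega \left(1 + i\right)}\right)}{4000} = \frac{7 \pi e^{5 \sqrt{2} \omega} \cos{\left(5 \sqrt{2} \omega + \frac{\pi}{4} \right)}}{1000}

Both cases combine into a single formula in |ω|:

F(ω) = \frac{7 \pi e^{- 5 \sqrt{2} \left|{\omega}\right|} \sin{\left(5 \sqrt{2} \left|{\omega}\right| + \frac{\pi}{4} \right)}}{1000}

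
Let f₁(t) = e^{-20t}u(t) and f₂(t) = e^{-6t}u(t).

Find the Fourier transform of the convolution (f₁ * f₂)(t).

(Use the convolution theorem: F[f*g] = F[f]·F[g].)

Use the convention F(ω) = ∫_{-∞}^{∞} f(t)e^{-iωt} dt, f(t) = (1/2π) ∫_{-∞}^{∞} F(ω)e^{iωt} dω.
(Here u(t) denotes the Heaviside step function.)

F[f₁*f₂](ω) = \frac{1}{\left(i \omega + 6\right) \left(i \omega + 20\right)}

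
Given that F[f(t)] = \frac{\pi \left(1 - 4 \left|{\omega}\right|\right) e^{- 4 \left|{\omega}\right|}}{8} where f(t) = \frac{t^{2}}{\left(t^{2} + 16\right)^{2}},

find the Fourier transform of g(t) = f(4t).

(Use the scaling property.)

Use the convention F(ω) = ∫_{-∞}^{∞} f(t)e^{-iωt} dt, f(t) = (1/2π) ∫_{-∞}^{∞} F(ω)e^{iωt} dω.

F[g](ω) = \frac{\pi \left(1 - \left|{\omega}\right|\right) e^{- \left|{\omega}\right|}}{32}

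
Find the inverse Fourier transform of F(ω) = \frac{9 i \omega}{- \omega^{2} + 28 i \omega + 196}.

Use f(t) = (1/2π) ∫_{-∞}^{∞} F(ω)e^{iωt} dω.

f(t) = 9 \left(1 - 14 t\right) e^{- 14 t} u\left(t\right)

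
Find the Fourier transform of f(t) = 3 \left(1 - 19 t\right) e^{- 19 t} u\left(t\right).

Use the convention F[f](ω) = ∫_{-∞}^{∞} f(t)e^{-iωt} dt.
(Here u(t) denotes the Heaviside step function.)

F(ω) = \frac{3 i \omega}{- \omega^{2} + 38 i \omega + 361}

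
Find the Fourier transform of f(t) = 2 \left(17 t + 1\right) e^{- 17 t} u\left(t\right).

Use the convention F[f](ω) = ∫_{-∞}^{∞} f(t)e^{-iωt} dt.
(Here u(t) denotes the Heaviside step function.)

F(ω) = \frac{2 \left(- i \omega - 34\right)}{\omega^{2} - 34 i \omega - 289}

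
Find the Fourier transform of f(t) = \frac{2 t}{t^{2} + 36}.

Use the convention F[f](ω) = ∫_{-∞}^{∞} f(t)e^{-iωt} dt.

F(ω) = - 2 i \pi e^{- 6 \left|{\omega}\right|} \operatorname{sign}{\left(\omega \right)}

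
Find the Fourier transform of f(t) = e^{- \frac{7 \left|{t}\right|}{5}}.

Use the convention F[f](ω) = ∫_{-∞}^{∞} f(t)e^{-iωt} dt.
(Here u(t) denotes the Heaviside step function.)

F(ω) = \frac{70}{25 \omega^{2} + 49}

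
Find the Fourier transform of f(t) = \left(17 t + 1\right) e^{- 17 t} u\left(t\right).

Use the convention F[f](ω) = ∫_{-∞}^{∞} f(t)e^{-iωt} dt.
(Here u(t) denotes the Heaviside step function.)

F(ω) = \frac{- i \omega - 34}{\omega^{2} - 34 i \omega - 289}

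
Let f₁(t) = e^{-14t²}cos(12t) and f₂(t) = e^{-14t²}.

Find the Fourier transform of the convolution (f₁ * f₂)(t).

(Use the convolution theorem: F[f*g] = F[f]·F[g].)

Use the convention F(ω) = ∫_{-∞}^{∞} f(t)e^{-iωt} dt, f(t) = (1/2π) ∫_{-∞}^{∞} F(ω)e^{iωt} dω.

F[f₁*f₂](ω) = \frac{\pi \left(e^{\frac{6 \omega}{7}} + 1\right) e^{- \frac{\omega^{2}}{28} - \frac{3 \omega}{7} - \frac{18}{7}}}{28}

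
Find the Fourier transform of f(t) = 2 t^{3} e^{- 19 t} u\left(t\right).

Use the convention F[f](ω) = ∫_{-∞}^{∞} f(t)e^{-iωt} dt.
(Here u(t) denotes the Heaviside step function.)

F(ω) = \frac{12}{\left(i \omega + 19\right)^{4}}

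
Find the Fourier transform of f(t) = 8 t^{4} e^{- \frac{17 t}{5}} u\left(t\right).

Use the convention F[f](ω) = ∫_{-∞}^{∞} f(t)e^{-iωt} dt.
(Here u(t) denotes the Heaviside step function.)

F(ω) = \frac{600000}{\left(5 i \omega + 17\right)^{5}}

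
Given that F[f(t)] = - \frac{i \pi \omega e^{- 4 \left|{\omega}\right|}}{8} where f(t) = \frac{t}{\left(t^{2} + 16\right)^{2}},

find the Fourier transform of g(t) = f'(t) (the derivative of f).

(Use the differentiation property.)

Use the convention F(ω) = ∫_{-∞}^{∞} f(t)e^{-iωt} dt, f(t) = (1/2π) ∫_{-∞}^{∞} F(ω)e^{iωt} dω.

F[g](ω) = \frac{\pi \omega^{2} e^{- 4 \left|{\omega}\right|}}{8}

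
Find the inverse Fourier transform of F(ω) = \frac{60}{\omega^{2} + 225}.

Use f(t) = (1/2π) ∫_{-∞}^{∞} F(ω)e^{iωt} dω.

f(t) = 2 e^{- 15 \left|{t}\right|}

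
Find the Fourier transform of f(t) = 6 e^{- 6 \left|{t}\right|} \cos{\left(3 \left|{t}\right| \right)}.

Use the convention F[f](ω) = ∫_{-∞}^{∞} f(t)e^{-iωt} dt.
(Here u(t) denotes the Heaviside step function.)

F(ω) = \frac{72 \left(\omega^{2} + 45\right)}{\omega^{4} + 54 \omega^{2} + 2025}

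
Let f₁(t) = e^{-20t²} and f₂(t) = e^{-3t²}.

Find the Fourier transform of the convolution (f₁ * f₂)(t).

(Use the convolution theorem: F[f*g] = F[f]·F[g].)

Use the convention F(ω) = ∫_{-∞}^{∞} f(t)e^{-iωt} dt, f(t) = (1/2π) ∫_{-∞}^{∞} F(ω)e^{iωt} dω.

F[f₁*f₂](ω) = \frac{\sqrt{15} \pi e^{- \frac{23 \omega^{2}}{240}}}{30}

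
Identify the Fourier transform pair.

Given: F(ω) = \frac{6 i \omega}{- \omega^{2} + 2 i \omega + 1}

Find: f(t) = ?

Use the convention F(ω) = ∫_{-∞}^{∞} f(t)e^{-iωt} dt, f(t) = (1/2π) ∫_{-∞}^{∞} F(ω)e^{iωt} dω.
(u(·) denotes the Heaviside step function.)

f(t) = 6 \left(1 - t\right) e^{- t} u\left(t\right)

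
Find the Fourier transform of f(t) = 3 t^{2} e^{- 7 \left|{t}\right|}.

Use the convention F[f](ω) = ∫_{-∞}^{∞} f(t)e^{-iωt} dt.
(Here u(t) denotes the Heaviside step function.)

F(ω) = \frac{84 \left(49 - 3 \omega^{2}\right)}{\left(\omega^{2} + 49\right)^{3}}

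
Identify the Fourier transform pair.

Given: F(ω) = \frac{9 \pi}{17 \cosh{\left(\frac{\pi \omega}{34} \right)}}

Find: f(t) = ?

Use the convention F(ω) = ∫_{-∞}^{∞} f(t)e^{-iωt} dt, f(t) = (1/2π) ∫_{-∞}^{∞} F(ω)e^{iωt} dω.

f(t) = \frac{9}{\cosh{\left(17 t \right)}}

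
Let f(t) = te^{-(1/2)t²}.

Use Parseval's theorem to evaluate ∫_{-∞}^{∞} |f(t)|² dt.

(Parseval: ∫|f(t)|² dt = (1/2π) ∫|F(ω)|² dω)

∫|f(t)|² dt = \frac{\sqrt{\pi}}{2}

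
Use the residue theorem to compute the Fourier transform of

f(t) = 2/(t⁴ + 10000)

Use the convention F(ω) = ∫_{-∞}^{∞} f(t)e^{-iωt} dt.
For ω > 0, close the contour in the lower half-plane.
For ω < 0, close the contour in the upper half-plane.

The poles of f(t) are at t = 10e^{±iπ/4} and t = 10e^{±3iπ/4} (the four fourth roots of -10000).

Let g(z) = f(z)e^{-iωz}; for large |z| the factor e^{-iωz} decays in the lower half-plane when ω > 0 and in the upper half-plane when ω < 0.

Case ω > 0 (lower half-plane, clockwise contour ⇒ F(ω) = -2πi·ΣRes):
  Res_{z = - 5 \sqrt{2} - 5 \sqrt{2} i} g(z) = \frac{\sqrt{2} i \left(1 - i\right) e^{5 \sqrt{2} \omega \left(-1 + i\right)}}{4000}
  Res_{z = 5 \sqrt{2} - 5 \sqrt{2} i} g(z) = \frac{\sqrt{2} i \left(1 + i\right) e^{- 5 \sqrt{2} \omega \left(1 + i\right)}}{4000}
  F(ω) = -2πi·ΣRes = \frac{\sqrt{2} \pi \left(1 - i\right) \left(e^{10 \sqrt{2} i \omega} + i\right) e^{- 5 \sqrt{2} \omega \left(1 + i\right)}}{2000} = \frac{\pi e^{- 5 \sqrt{2} \omega} \sin{\left(5 \sqrt{2} \omega + \frac{\pi}{4} \right)}}{500}

Case ω < 0 (upper half-plane, counterclockwise contour ⇒ F(ω) = +2πi·ΣRes):
  Res_{z = 5 \sqrt{2} + 5 \sqrt{2} i} g(z) = \frac{\sqrt{2} i \left(-1 + i\right) e^{5 \sqrt{2} \omega \left(1 - i\right)}}{4000}
  Res_{z = - 5 \sqrt{2} + 5 \sqrt{2} i} g(z) = \frac{\sqrt{2} \left(1 - i\right) e^{5 \sqrt{2} \omega \left(1 + i\right)}}{4000}
  F(ω) = 2πi·ΣRes = - \frac{\sqrt{2} i \pi \left(i \left(1 - i\right) e^{5 \sqrt{2} \omega \left(1 - i\right)} - \left(1 - i\right) e^{5 \sqrt{2} \omega \left(1 + i\right)}\right)}{2000} = \frac{\pi e^{5 \sqrt{2} \omega} \cos{\left(5 \sqrt{2} \omega + \frac{\pi}{4} \right)}}{500}

Both cases combine into a single formula in |ω|:

F(ω) = \frac{\pi e^{- 5 \sqrt{2} \left|{\omega}\right|} \sin{\left(5 \sqrt{2} \left|{\omega}\right| + \frac{\pi}{4} \right)}}{500}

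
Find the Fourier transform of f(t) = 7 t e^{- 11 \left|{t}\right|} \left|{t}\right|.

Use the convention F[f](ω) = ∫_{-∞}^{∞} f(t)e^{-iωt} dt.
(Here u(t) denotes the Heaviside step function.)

F(ω) = \frac{28 i \omega \left(\omega^{2} - 363\right)}{\left(\omega^{2} + 121\right)^{3}}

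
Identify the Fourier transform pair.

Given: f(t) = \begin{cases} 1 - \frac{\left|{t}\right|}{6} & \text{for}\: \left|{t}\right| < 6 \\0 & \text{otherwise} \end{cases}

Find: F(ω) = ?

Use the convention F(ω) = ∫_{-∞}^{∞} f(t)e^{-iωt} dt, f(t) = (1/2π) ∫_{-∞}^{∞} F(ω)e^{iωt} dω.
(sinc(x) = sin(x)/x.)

F(ω) = 6 \operatorname{sinc}^{2}{\left(3 \omega \right)}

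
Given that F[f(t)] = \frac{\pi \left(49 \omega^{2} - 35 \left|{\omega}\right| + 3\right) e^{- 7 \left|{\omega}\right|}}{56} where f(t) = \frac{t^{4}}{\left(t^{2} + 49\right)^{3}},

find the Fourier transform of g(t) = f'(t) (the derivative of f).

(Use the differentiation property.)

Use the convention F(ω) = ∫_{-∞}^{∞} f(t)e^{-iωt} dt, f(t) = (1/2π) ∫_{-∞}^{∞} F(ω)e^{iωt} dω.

F[g](ω) = \frac{i \pi \omega \left(49 \omega^{2} - 35 \left|{\omega}\right| + 3\right) e^{- 7 \left|{\omega}\right|}}{56}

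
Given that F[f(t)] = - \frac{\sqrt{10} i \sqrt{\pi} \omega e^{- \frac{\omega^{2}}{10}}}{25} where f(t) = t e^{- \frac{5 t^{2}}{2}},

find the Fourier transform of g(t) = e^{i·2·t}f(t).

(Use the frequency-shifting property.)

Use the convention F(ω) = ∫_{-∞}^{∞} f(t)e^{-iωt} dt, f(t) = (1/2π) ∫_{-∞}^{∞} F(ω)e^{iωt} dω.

F[g](ω) = \frac{\sqrt{10} i \sqrt{\pi} \left(2 - \omega\right) e^{- \frac{\left(\omega - 2\right)^{2}}{10}}}{25}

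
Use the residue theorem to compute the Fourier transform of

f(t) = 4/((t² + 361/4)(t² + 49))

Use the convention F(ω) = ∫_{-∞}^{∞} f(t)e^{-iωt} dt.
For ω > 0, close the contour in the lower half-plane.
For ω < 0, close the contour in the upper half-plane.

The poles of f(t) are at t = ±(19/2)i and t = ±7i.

Let g(z) = f(z)e^{-iωz}; for large |z| the factor e^{-iωz} decays in the lower half-plane when ω > 0 and in the upper half-plane when ω < 0.

Case ω > 0 (lower half-plane, clockwise contour ⇒ F(ω) = -2πi·ΣRes):
  Res_{z = - \frac{19 i}{2}} g(z) = - \frac{16 i e^{- \frac{19 \omega}{2}}}{3135}
  Res_{z = - 7 i} g(z) = \frac{8 i e^{- 7 \omega}}{1155}
  F(ω) = -2πi·ΣRes = \frac{16 \pi e^{- 7 \omega}}{1155} - \frac{32 \pi e^{- \frac{19 \omega}{2}}}{3135}

Case ω < 0 (upper half-plane, counterclockwise contour ⇒ F(ω) = +2πi·ΣRes):
  Res_{z = \frac{19 i}{2}} g(z) = \frac{16 i e^{\frac{19 \omega}{2}}}{3135}
  Res_{z = 7 i} g(z) = - \frac{8 i e^{7 \omega}}{1155}
  F(ω) = 2πi·ΣRes = \frac{16 \pi \left(- 14 e^{\frac{19 \omega}{2}} + 19 e^{7 \omega}\right)}{21945}

Both cases combine into a single formula in |ω|:

F(ω) = \frac{16 \pi e^{- 7 \left|{\omega}\right|}}{1155} - \frac{32 \pi e^{- \frac{19 \left|{\omega}\right|}{2}}}{3135}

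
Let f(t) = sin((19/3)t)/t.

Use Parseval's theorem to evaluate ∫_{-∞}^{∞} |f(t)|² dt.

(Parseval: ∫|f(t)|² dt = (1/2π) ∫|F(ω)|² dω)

∫|f(t)|² dt = \frac{19 \pi}{3}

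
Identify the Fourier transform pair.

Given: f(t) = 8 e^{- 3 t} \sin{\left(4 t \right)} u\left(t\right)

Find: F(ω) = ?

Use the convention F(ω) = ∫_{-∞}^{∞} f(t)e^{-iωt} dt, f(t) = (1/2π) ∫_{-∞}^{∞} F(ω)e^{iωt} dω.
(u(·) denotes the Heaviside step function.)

F(ω) = \frac{32}{\left(i \omega + 3\right)^{2} + 16}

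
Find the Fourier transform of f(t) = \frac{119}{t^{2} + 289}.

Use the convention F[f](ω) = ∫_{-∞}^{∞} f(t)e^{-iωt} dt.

F(ω) = 7 \pi e^{- 17 \left|{\omega}\right|}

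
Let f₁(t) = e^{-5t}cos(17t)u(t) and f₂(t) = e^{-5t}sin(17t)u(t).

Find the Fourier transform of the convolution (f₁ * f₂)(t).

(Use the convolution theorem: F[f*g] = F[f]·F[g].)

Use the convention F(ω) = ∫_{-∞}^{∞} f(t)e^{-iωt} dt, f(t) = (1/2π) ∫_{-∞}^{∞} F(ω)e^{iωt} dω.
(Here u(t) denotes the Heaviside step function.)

F[f₁*f₂](ω) = \frac{17 \left(i \omega + 5\right)}{\left(\left(i \omega + 5\right)^{2} + 289\right)^{2}}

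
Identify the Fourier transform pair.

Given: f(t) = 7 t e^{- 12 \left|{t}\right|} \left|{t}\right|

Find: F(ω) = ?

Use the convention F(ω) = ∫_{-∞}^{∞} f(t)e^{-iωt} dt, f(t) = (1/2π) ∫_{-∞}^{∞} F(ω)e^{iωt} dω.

F(ω) = \frac{28 i \omega \left(\omega^{2} - 432\right)}{\left(\omega^{2} + 144\right)^{3}}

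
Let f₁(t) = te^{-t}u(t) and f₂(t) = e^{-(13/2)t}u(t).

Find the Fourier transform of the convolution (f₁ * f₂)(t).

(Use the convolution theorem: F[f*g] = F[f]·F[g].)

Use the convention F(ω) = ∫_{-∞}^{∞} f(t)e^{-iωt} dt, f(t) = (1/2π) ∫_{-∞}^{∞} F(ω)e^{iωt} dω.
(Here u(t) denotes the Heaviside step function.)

F[f₁*f₂](ω) = \frac{2}{\left(i \omega + 1\right)^{2} \left(2 i \omega + 13\right)}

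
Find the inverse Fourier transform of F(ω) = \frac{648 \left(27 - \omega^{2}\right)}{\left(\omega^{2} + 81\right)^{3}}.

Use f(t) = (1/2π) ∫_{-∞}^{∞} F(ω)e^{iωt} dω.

f(t) = 6 t^{2} e^{- 9 \left|{t}\right|}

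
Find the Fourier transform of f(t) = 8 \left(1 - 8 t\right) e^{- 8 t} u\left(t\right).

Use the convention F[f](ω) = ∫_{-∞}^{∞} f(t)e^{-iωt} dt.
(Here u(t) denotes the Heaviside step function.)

F(ω) = \frac{8 i \omega}{- \omega^{2} + 16 i \omega + 64}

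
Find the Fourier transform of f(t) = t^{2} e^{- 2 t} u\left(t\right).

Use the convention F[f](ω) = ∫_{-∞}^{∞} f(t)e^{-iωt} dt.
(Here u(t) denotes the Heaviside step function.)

F(ω) = \frac{2}{\left(i \omega + 2\right)^{3}}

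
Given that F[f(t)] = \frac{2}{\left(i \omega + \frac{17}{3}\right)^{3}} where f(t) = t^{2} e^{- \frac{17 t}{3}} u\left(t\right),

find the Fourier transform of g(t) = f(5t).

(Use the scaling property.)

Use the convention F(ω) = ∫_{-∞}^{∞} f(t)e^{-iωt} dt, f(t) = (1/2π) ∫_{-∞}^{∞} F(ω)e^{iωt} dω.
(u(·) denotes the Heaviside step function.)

F[g](ω) = \frac{1350}{\left(3 i \omega + 85\right)^{3}}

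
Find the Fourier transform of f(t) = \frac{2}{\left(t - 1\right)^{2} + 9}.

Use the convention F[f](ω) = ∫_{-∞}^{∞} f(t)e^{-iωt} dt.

F(ω) = \frac{2 \pi e^{- i \omega - 3 \left|{\omega}\right|}}{3}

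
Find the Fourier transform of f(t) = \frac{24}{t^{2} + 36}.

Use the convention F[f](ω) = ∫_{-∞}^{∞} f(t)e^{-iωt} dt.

F(ω) = 4 \pi e^{- 6 \left|{\omega}\right|}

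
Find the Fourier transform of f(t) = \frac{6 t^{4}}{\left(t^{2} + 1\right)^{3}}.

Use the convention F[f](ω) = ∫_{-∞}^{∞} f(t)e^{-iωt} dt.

F(ω) = \frac{3 \pi \left(\omega^{2} - 5 \left|{\omega}\right| + 3\right) e^{- \left|{\omega}\right|}}{4}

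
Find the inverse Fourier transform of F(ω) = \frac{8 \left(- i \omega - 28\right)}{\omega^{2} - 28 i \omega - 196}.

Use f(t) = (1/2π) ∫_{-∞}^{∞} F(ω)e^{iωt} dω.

f(t) = 8 \left(14 t + 1\right) e^{- 14 t} u\left(t\right)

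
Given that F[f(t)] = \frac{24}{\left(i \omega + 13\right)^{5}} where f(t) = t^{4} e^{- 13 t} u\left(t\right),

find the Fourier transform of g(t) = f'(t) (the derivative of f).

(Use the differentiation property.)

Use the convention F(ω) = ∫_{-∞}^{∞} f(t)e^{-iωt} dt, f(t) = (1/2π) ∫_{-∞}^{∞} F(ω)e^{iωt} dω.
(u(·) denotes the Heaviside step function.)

F[g](ω) = \frac{24 i \omega}{\left(i \omega + 13\right)^{5}}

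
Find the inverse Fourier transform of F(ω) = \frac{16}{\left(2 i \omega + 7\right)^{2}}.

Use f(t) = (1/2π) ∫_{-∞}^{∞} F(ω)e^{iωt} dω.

f(t) = 4 t e^{- \frac{7 t}{2}} u\left(t\right)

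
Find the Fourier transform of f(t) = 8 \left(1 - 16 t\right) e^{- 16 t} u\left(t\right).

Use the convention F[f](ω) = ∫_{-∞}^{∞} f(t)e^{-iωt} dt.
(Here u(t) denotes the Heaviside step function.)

F(ω) = \frac{8 i \omega}{- \omega^{2} + 32 i \omega + 256}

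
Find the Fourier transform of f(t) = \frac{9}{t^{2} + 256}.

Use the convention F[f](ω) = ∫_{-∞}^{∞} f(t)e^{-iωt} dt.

F(ω) = \frac{9 \pi e^{- 16 \left|{\omega}\right|}}{16}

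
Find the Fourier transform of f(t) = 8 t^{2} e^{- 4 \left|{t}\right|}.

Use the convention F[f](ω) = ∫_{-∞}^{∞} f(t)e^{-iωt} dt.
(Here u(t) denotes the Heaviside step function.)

F(ω) = \frac{128 \left(16 - 3 \omega^{2}\right)}{\left(\omega^{2} + 16\right)^{3}}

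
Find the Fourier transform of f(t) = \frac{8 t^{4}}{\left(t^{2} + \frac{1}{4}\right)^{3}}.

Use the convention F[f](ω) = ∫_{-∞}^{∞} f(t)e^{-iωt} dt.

F(ω) = \frac{\pi \left(\omega^{2} - 10 \left|{\omega}\right| + 12\right) e^{- \frac{\left|{\omega}\right|}{2}}}{2}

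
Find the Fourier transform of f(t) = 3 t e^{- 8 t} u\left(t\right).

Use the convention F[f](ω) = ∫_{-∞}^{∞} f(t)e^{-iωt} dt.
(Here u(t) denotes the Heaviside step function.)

F(ω) = \frac{3}{\left(i \omega + 8\right)^{2}}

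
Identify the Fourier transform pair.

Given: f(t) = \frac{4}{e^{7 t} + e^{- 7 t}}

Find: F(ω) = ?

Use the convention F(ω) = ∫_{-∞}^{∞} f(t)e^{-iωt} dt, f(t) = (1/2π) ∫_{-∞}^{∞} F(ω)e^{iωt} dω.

F(ω) = \frac{2 \pi}{7 \cosh{\left(\frac{\pi \omega}{14} \right)}}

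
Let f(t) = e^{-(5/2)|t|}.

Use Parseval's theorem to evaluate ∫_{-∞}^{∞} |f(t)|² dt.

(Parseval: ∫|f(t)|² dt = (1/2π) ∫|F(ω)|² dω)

∫|f(t)|² dt = \frac{2}{5}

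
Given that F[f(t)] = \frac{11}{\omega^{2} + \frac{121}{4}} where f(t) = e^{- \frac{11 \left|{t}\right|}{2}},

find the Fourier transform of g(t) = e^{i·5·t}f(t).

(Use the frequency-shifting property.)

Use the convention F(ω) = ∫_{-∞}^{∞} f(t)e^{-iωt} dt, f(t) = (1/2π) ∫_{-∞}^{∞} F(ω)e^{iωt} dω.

F[g](ω) = \frac{44}{4 \left(\omega - 5\right)^{2} + 121}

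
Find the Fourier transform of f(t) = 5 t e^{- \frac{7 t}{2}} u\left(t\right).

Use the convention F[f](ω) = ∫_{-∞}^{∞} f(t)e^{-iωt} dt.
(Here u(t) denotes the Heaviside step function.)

F(ω) = \frac{20}{\left(2 i \omega + 7\right)^{2}}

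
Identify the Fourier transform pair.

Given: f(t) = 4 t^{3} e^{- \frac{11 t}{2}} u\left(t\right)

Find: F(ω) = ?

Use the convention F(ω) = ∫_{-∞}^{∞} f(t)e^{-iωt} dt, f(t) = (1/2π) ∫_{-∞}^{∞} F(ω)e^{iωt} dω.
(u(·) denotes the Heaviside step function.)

F(ω) = \frac{384}{\left(2 i \omega + 11\right)^{4}}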